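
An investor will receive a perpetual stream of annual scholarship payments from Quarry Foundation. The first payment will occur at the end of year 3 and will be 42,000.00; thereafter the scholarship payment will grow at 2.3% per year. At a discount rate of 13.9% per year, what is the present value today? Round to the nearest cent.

Value at end of year 2: C₁ / (r − g) = 42,000.00 / (0.139 − 0.023) = 362,068.9655
Discount to today: PV = 362,068.9655 / (1 + 0.139)^2 = 362,068.9655 / 1.297321 = 279,089.73

279089.73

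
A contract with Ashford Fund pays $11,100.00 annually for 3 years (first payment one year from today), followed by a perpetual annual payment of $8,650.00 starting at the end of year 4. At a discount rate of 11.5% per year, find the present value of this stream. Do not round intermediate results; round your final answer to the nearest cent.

PV of 3-year annuity: $11,100.00 × [1 − (1+0.115)^−3] / 0.115 = 26891.07519
Perpetuity value at year 3: $8,650.00 / 0.115 = 75217.39130
PV of perpetuity: 75217.39130 / (1+0.115)^3 = 54261.73361
Total PV = 26891.07519 + 54261.73361 = 81152.80880

$81152.81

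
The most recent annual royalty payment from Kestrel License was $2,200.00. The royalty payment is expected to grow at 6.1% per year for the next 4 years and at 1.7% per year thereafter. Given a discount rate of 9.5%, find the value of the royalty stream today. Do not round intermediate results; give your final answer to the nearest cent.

D_1 = 2334.20000
D_2 = 2476.58620
D_3 = 2627.65796
D_4 = 2787.94509
Terminal value at year 4: TV = D_4×(1+g_2)/(r−g_2) = 2835.34016/0.078 = 36350.51487
P_0 = D_1/(1+r)^1 + D_2/(1+r)^2 + D_3/(1+r)^3 + D_4/(1+r)^4 + TV/(1+r)^4
    = 2131.68950 + 2065.50005 + 2001.36580 + 1939.22294 + 25284.48370 = 33422.26199

$33422.26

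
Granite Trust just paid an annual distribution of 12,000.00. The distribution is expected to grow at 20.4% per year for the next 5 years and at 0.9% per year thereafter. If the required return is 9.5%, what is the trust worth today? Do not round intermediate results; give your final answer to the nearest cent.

D_1 = 14448.00000
D_2 = 17395.39200
D_3 = 20944.05197
D_4 = 25216.63857
D_5 = 30360.83284
Terminal value at year 5: TV = D_5×(1+g_2)/(r−g_2) = 30634.08033/0.086 = 356210.23643
P_0 = D_1/(1+r)^1 + D_2/(1+r)^2 + D_3/(1+r)^3 + D_4/(1+r)^4 + D_5/(1+r)^5 + TV/(1+r)^5
    = 13194.52055 + 14507.94771 + 15952.11784 + 17540.04556 + 19286.04096 + 226274.59684 = 306755.26945

306755.27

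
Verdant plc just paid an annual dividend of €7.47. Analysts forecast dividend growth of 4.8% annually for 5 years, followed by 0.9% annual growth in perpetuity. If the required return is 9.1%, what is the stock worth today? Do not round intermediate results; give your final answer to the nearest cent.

D_1 = 7.82856
D_2 = 8.20433
D_3 = 8.59814
D_4 = 9.01085
D_5 = 9.44337
Terminal value at year 5: TV = D_5×(1+g_2)/(r−g_2) = 9.52836/0.082 = 116.19952
P_0 = D_1/(1+r)^1 + D_2/(1+r)^2 + D_3/(1+r)^3 + D_4/(1+r)^4 + D_5/(1+r)^5 + TV/(1+r)^5
    = 7.17558 + 6.89277 + 6.62110 + 6.36014 + 6.10947 + 75.17624 = 108.33529

€108.34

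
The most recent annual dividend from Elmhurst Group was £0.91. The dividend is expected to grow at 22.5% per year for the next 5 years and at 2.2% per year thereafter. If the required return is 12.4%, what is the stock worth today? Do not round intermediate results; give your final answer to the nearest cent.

D_1 = 1.11475
D_2 = 1.36557
D_3 = 1.67282
D_4 = 2.04921
D_5 = 2.51028
Terminal value at year 5: TV = D_5×(1+g_2)/(r−g_2) = 2.56550/0.102 = 25.15200
P_0 = D_1/(1+r)^1 + D_2/(1+r)^2 + D_3/(1+r)^3 + D_4/(1+r)^4 + D_5/(1+r)^5 + TV/(1+r)^5
    = 0.99177 + 1.08089 + 1.17801 + 1.28387 + 1.39923 + 14.01977 = 19.95355

£19.95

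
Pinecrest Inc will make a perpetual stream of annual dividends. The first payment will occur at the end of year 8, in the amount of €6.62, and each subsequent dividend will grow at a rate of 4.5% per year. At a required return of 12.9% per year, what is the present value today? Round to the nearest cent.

€33.71

Value at end of year 7: C₁ / (r − g) = €6.62 / (0.129 − 0.045) = €78.8095
Discount to today: PV = €78.8095 / (1 + 0.129)^7 = €78.8095 / 2.338070 = €33.71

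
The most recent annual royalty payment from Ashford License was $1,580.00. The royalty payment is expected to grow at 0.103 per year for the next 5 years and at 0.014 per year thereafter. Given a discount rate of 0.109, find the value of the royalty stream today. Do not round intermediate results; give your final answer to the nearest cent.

$24185.82

D_1 = 1742.74000
D_2 = 1922.24222
D_3 = 2120.23317
D_4 = 2338.61719
D_5 = 2579.49476
Terminal value at year 5: TV = D_5×(1+g_2)/(r−g_2) = 2615.60768/0.095 = 27532.71244
P_0 = D_1/(1+r)^1 + D_2/(1+r)^2 + D_3/(1+r)^3 + D_4/(1+r)^4 + D_5/(1+r)^5 + TV/(1+r)^5
    = 1571.45176 + 1562.94977 + 1554.49377 + 1546.08352 + 1537.71878 + 16413.12466 = 24185.82226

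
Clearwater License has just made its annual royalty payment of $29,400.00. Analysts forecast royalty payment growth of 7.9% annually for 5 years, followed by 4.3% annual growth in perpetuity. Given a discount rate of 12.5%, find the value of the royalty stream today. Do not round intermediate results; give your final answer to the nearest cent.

D_1 = 31722.60000
D_2 = 34228.68540
D_3 = 36932.75155
D_4 = 39850.43892
D_5 = 42998.62359
Terminal value at year 5: TV = D_5×(1+g_2)/(r−g_2) = 44847.56441/0.082 = 546921.51717
P_0 = D_1/(1+r)^1 + D_2/(1+r)^2 + D_3/(1+r)^3 + D_4/(1+r)^4 + D_5/(1+r)^5 + TV/(1+r)^5
    = 28197.86667 + 27044.88723 + 25939.05184 + 24878.43283 + 23861.18136 + 303502.58725 = 433424.00718

$433424.01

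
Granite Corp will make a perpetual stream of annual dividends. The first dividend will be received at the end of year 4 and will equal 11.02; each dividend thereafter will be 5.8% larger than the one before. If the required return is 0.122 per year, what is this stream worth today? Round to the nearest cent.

Value at end of year 3: C₁ / (r − g) = 11.02 / (0.122 − 0.058) = 172.1875
Discount to today: PV = 172.1875 / (1 + 0.122)^3 = 172.1875 / 1.412468 = 121.91

121.91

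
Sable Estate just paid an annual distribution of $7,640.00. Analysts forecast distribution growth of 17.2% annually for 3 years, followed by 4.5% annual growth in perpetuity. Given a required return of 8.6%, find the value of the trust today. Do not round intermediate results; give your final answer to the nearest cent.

D_1 = 8954.08000
D_2 = 10494.18176
D_3 = 12299.18102
Terminal value at year 3: TV = D_3×(1+g_2)/(r−g_2) = 12852.64417/0.041 = 313479.12607
P_0 = D_1/(1+r)^1 + D_2/(1+r)^2 + D_3/(1+r)^3 + TV/(1+r)^3
    = 8245.00921 + 8897.92891 + 9602.55311 + 244748.00001 = 271493.49123

$271493.49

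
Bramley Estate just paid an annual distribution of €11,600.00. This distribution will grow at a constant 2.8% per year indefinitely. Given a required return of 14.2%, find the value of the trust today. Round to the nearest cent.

€104603.51

D₁ = D₀ × (1 + g) = €11,600.00 × 1.028 = €11,924.8000
Growing perpetuity: P = D₁ / (r − g) = €11,924.8000 / (0.142 − 0.028) = €104,603.51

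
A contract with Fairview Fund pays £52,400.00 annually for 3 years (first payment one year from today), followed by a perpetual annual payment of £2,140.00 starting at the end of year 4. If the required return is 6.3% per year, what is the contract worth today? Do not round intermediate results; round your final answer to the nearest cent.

£167571.62

PV of 3-year annuity: £52,400.00 × [1 − (1+0.063)^−3] / 0.063 = 139292.00683
Perpetuity value at year 3: £2,140.00 / 0.063 = 33968.25397
PV of perpetuity: 33968.25397 / (1+0.063)^3 = 28279.61094
Total PV = 139292.00683 + 28279.61094 = 167571.61778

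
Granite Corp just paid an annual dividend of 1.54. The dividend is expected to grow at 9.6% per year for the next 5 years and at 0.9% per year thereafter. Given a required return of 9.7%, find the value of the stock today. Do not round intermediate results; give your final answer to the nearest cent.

25.26

D_1 = 1.68784
D_2 = 1.84987
D_3 = 2.02746
D_4 = 2.22210
D_5 = 2.43542
Terminal value at year 5: TV = D_5×(1+g_2)/(r−g_2) = 2.45734/0.088 = 27.92428
P_0 = D_1/(1+r)^1 + D_2/(1+r)^2 + D_3/(1+r)^3 + D_4/(1+r)^4 + D_5/(1+r)^5 + TV/(1+r)^5
    = 1.53860 + 1.53719 + 1.53579 + 1.53439 + 1.53299 + 17.57717 = 25.25613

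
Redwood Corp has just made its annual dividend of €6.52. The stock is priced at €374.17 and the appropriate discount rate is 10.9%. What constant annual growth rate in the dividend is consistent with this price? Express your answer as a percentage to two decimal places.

9.00%

P = D₀(1+g)/(r−g) ⇒ P(r−g) = D₀(1+g) ⇒ g(P+D₀) = P·r − D₀
g = (P·r − D₀)/(P + D₀) = (€374.17×0.109 − €6.52) / (€374.17 + €6.52) = 0.090006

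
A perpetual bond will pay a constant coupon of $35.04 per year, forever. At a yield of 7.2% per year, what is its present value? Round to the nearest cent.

$486.67

Level perpetuity: PV = C / r = $35.04 / 0.072 = $486.67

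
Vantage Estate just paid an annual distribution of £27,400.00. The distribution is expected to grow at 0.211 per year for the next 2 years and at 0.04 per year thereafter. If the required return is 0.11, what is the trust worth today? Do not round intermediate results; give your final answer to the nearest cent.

£547044.70

D_1 = 33181.40000
D_2 = 40182.67540
Terminal value at year 2: TV = D_2×(1+g_2)/(r−g_2) = 41789.98242/0.07 = 596999.74880
P_0 = D_1/(1+r)^1 + D_2/(1+r)^2 + TV/(1+r)^2
    = 29893.15315 + 32613.16078 + 484538.38877 = 547044.70270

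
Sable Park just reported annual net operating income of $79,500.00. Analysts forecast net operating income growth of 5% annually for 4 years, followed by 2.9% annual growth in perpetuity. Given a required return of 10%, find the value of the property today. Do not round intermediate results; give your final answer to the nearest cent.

D_1 = 83475.00000
D_2 = 87648.75000
D_3 = 92031.18750
D_4 = 96632.74687
Terminal value at year 4: TV = D_4×(1+g_2)/(r−g_2) = 99435.09653/0.071 = 1400494.31739
P_0 = D_1/(1+r)^1 + D_2/(1+r)^2 + D_3/(1+r)^3 + D_4/(1+r)^4 + TV/(1+r)^4
    = 75886.36364 + 72436.98347 + 69144.39331 + 66001.46634 + 956556.46294 = 1240025.66970

$1240025.67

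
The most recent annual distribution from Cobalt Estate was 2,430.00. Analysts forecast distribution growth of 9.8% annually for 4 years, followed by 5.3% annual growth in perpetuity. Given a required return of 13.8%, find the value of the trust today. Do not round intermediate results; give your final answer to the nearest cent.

D_1 = 2668.14000
D_2 = 2929.61772
D_3 = 3216.72026
D_4 = 3531.95884
Terminal value at year 4: TV = D_4×(1+g_2)/(r−g_2) = 3719.15266/0.085 = 43754.73718
P_0 = D_1/(1+r)^1 + D_2/(1+r)^2 + D_3/(1+r)^3 + D_4/(1+r)^4 + TV/(1+r)^4
    = 2344.58699 + 2262.17620 + 2182.66210 + 2105.94287 + 26088.91581 = 34984.28398

34984.28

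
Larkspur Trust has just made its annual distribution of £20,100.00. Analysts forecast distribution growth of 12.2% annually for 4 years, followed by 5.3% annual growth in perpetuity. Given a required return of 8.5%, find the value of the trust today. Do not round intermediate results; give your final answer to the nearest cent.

£843849.30

D_1 = 22552.20000
D_2 = 25303.56840
D_3 = 28390.60374
D_4 = 31854.25740
Terminal value at year 4: TV = D_4×(1+g_2)/(r−g_2) = 33542.53304/0.032 = 1048204.15762
P_0 = D_1/(1+r)^1 + D_2/(1+r)^2 + D_3/(1+r)^3 + D_4/(1+r)^4 + TV/(1+r)^4
    = 20785.43779 + 21494.24995 + 22227.23359 + 22985.21299 + 756357.16480 = 843849.29912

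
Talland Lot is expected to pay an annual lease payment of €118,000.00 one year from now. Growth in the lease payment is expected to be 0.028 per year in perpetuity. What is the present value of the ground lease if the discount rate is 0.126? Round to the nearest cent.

€1204081.63

Growing perpetuity: P = D₁ / (r − g) = €118,000.0000 / (0.126 − 0.028) = €1,204,081.63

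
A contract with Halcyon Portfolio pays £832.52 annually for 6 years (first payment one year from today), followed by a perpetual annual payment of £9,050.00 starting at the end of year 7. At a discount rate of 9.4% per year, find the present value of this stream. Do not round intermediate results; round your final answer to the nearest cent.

£59849.16

PV of 6-year annuity: £832.52 × [1 − (1+0.094)^−6] / 0.094 = 3690.49478
Perpetuity value at year 6: £9,050.00 / 0.094 = 96276.59574
PV of perpetuity: 96276.59574 / (1+0.094)^6 = 56158.66738
Total PV = 3690.49478 + 56158.66738 = 59849.16215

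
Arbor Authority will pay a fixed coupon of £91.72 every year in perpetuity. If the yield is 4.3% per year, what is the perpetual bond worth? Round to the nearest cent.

£2133.02

Level perpetuity: PV = C / r = £91.72 / 0.043 = £2,133.02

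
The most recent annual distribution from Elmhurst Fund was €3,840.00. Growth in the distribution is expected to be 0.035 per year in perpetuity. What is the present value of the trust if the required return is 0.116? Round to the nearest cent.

€49066.67

D₁ = D₀ × (1 + g) = €3,840.00 × 1.035 = €3,974.4000
Growing perpetuity: P = D₁ / (r − g) = €3,974.4000 / (0.116 − 0.035) = €49,066.67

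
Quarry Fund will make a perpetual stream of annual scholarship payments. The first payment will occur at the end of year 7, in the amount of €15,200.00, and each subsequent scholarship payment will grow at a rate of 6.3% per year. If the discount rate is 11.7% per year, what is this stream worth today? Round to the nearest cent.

€144920.82

Value at end of year 6: C₁ / (r − g) = €15,200.00 / (0.117 − 0.063) = €281,481.4815
Discount to today: PV = €281,481.4815 / (1 + 0.117)^6 = €281,481.4815 / 1.942312 = €144,920.82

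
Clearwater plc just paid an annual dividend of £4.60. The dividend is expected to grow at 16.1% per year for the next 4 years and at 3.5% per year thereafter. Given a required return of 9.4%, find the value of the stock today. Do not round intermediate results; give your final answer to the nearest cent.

£123.75

D_1 = 5.34060
D_2 = 6.20044
D_3 = 7.19871
D_4 = 8.35770
Terminal value at year 4: TV = D_4×(1+g_2)/(r−g_2) = 8.65022/0.059 = 146.61387
P_0 = D_1/(1+r)^1 + D_2/(1+r)^2 + D_3/(1+r)^3 + D_4/(1+r)^4 + TV/(1+r)^4
    = 4.88172 + 5.18069 + 5.49797 + 5.83469 + 102.35422 = 123.74929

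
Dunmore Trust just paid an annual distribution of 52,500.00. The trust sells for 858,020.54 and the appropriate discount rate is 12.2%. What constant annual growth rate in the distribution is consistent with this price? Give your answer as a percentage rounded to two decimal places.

P = D₀(1+g)/(r−g) ⇒ P(r−g) = D₀(1+g) ⇒ g(P+D₀) = P·r − D₀
g = (P·r − D₀)/(P + D₀) = (858,020.54×0.122 − 52,500.00) / (858,020.54 + 52,500.00) = 0.057306

5.73%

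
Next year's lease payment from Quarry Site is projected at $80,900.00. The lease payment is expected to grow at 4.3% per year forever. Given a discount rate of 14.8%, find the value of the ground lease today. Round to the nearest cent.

Growing perpetuity: P = D₁ / (r − g) = $80,900.0000 / (0.148 − 0.043) = $770,476.19

$770476.19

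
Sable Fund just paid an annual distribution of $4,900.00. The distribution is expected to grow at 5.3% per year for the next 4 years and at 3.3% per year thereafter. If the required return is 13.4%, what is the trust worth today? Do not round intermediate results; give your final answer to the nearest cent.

$53600.64

D_1 = 5159.70000
D_2 = 5433.16410
D_3 = 5721.12180
D_4 = 6024.34125
Terminal value at year 4: TV = D_4×(1+g_2)/(r−g_2) = 6223.14451/0.101 = 61615.29222
P_0 = D_1/(1+r)^1 + D_2/(1+r)^2 + D_3/(1+r)^3 + D_4/(1+r)^4 + TV/(1+r)^4
    = 4550.00000 + 4225.00000 + 3923.21429 + 3642.98469 + 37259.43751 = 53600.63649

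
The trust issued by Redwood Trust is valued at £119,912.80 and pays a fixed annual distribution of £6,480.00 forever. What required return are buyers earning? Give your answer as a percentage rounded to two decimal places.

5.40%

P = C/r ⇒ r = C/P = £6,480.00/£119,912.80 = 0.054039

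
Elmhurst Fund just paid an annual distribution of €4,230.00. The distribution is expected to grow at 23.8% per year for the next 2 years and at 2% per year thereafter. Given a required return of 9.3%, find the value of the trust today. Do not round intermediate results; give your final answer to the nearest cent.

€86044.02

D_1 = 5236.74000
D_2 = 6483.08412
Terminal value at year 2: TV = D_2×(1+g_2)/(r−g_2) = 6612.74580/0.073 = 90585.55894
P_0 = D_1/(1+r)^1 + D_2/(1+r)^2 + TV/(1+r)^2
    = 4791.16194 + 5426.76897 + 75826.08694 = 86044.01785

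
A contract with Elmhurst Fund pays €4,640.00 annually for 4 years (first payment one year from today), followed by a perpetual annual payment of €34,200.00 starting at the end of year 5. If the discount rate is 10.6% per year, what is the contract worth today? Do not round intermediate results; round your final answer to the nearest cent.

€230144.47

PV of 4-year annuity: €4,640.00 × [1 − (1+0.106)^−4] / 0.106 = 14519.15714
Perpetuity value at year 4: €34,200.00 / 0.106 = 322641.50943
PV of perpetuity: 322641.50943 / (1+0.106)^4 = 215625.30807
Total PV = 14519.15714 + 215625.30807 = 230144.46522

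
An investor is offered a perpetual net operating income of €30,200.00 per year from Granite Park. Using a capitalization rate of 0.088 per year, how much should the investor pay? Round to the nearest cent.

Level perpetuity: PV = C / r = €30,200.00 / 0.088 = €343,181.82

€343181.82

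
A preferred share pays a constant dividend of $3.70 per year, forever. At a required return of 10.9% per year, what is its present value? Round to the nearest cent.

Level perpetuity: PV = C / r = $3.70 / 0.109 = $33.94

$33.94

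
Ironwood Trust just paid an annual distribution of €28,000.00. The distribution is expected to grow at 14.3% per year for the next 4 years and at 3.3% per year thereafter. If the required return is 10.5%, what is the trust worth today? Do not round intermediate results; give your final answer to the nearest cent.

D_1 = 32004.00000
D_2 = 36580.57200
D_3 = 41811.59380
D_4 = 47790.65171
Terminal value at year 4: TV = D_4×(1+g_2)/(r−g_2) = 49367.74322/0.072 = 685663.10021
P_0 = D_1/(1+r)^1 + D_2/(1+r)^2 + D_3/(1+r)^3 + D_4/(1+r)^4 + TV/(1+r)^4
    = 28962.89593 + 29958.90502 + 30989.16601 + 32054.85678 + 459898.15355 = 581863.97729

€581863.98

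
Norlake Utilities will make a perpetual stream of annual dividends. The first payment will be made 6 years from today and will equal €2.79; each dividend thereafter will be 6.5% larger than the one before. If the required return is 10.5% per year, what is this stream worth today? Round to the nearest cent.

Value at end of year 5: C₁ / (r − g) = €2.79 / (0.105 − 0.065) = €69.7500
Discount to today: PV = €69.7500 / (1 + 0.105)^5 = €69.7500 / 1.647447 = €42.34

€42.34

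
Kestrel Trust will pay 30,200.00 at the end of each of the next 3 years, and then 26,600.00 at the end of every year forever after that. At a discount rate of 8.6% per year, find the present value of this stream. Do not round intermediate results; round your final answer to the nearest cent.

318480.34

PV of 3-year annuity: 30,200.00 × [1 − (1+0.086)^−3] / 0.086 = 76993.36903
Perpetuity value at year 3: 26,600.00 / 0.086 = 309302.32558
PV of perpetuity: 309302.32558 / (1+0.086)^3 = 241486.97406
Total PV = 76993.36903 + 241486.97406 = 318480.34308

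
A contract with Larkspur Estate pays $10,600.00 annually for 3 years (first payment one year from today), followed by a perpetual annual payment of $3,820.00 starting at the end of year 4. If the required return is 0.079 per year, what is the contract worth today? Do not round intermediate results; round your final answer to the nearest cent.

PV of 3-year annuity: $10,600.00 × [1 − (1+0.079)^−3] / 0.079 = 27366.59423
Perpetuity value at year 3: $3,820.00 / 0.079 = 48354.43038
PV of perpetuity: 48354.43038 / (1+0.079)^3 = 38492.12944
Total PV = 27366.59423 + 38492.12944 = 65858.72367

$65858.72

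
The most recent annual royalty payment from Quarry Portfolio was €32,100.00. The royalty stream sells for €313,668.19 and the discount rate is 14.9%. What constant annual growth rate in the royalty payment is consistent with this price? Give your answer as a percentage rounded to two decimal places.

P = D₀(1+g)/(r−g) ⇒ P(r−g) = D₀(1+g) ⇒ g(P+D₀) = P·r − D₀
g = (P·r − D₀)/(P + D₀) = (€313,668.19×0.149 − €32,100.00) / (€313,668.19 + €32,100.00) = 0.042331

4.23%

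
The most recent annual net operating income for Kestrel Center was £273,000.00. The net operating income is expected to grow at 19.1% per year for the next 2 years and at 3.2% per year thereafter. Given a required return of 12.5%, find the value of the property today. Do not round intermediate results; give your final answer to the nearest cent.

£3990285.42

D_1 = 325143.00000
D_2 = 387245.31300
Terminal value at year 2: TV = D_2×(1+g_2)/(r−g_2) = 399637.16302/0.093 = 4297173.79587
P_0 = D_1/(1+r)^1 + D_2/(1+r)^2 + TV/(1+r)^2
    = 289016.00000 + 305971.60533 + 3395297.81402 = 3990285.41935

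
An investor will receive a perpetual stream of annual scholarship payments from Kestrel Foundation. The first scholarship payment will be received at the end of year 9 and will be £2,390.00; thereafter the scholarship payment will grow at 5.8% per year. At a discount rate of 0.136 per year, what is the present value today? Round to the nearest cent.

£11047.82

Value at end of year 8: C₁ / (r − g) = £2,390.00 / (0.136 − 0.058) = £30,641.0256
Discount to today: PV = £30,641.0256 / (1 + 0.136)^8 = £30,641.0256 / 2.773490 = £11,047.82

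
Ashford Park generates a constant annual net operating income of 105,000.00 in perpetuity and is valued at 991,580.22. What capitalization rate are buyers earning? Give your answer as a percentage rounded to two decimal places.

P = C/r ⇒ r = C/P = 105,000.00/991,580.22 = 0.105892

10.59%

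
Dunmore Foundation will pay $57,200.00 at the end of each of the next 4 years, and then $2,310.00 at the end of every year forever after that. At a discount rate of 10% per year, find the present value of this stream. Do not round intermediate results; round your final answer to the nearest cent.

PV of 4-year annuity: $57,200.00 × [1 − (1+0.1)^−4] / 0.1 = 181316.30353
Perpetuity value at year 4: $2,310.00 / 0.1 = 23100.00000
PV of perpetuity: 23100.00000 / (1+0.1)^4 = 15777.61082
Total PV = 181316.30353 + 15777.61082 = 197093.91435

$197093.91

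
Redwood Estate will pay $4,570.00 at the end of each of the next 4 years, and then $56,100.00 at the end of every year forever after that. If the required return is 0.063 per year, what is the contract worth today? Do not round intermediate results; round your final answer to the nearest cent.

PV of 4-year annuity: $4,570.00 × [1 − (1+0.063)^−4] / 0.063 = 15727.35365
Perpetuity value at year 4: $56,100.00 / 0.063 = 890476.19048
PV of perpetuity: 890476.19048 / (1+0.063)^4 = 697411.73974
Total PV = 15727.35365 + 697411.73974 = 713139.09339

$713139.09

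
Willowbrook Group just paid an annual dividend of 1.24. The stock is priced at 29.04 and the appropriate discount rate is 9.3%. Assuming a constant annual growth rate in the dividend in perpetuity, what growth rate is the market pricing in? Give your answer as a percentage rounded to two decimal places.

4.82%

P = D₀(1+g)/(r−g) ⇒ P(r−g) = D₀(1+g) ⇒ g(P+D₀) = P·r − D₀
g = (P·r − D₀)/(P + D₀) = (29.04×0.093 − 1.24) / (29.04 + 1.24) = 0.048240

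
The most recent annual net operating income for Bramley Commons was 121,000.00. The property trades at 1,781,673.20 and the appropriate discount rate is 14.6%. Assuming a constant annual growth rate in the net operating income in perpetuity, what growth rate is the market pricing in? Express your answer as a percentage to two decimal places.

7.31%

P = D₀(1+g)/(r−g) ⇒ P(r−g) = D₀(1+g) ⇒ g(P+D₀) = P·r − D₀
g = (P·r − D₀)/(P + D₀) = (1,781,673.20×0.146 − 121,000.00) / (1,781,673.20 + 121,000.00) = 0.073120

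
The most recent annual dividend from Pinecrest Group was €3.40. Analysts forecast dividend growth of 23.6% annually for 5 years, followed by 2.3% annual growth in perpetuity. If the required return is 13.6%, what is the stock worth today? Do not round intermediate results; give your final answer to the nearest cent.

€68.99

D_1 = 4.20240
D_2 = 5.19417
D_3 = 6.41999
D_4 = 7.93511
D_5 = 9.80779
Terminal value at year 5: TV = D_5×(1+g_2)/(r−g_2) = 10.03337/0.113 = 88.79090
P_0 = D_1/(1+r)^1 + D_2/(1+r)^2 + D_3/(1+r)^3 + D_4/(1+r)^4 + D_5/(1+r)^5 + TV/(1+r)^5
    = 3.69930 + 4.02494 + 4.37925 + 4.76474 + 5.18417 + 46.93284 = 68.98523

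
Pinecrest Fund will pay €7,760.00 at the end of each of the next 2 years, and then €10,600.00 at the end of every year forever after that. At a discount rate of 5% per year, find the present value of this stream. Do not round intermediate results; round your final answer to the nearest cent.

€206719.27

PV of 2-year annuity: €7,760.00 × [1 − (1+0.05)^−2] / 0.05 = 14429.02494
Perpetuity value at year 2: €10,600.00 / 0.05 = 212000.00000
PV of perpetuity: 212000.00000 / (1+0.05)^2 = 192290.24943
Total PV = 14429.02494 + 192290.24943 = 206719.27438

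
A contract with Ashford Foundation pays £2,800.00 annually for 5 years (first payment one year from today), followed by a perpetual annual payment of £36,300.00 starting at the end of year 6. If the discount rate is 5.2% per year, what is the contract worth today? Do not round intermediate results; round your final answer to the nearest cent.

PV of 5-year annuity: £2,800.00 × [1 − (1+0.052)^−5] / 0.052 = 12055.80575
Perpetuity value at year 5: £36,300.00 / 0.052 = 698076.92308
PV of perpetuity: 698076.92308 / (1+0.052)^5 = 541782.01278
Total PV = 12055.80575 + 541782.01278 = 553837.81853

£553837.82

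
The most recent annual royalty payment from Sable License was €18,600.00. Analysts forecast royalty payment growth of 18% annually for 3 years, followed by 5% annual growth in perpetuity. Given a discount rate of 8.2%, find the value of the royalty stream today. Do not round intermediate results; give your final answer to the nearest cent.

€858151.64

D_1 = 21948.00000
D_2 = 25898.64000
D_3 = 30560.39520
Terminal value at year 3: TV = D_3×(1+g_2)/(r−g_2) = 32088.41496/0.032 = 1002762.96750
P_0 = D_1/(1+r)^1 + D_2/(1+r)^2 + D_3/(1+r)^3 + TV/(1+r)^3
    = 20284.65804 + 22121.90064 + 24125.54783 + 791619.53812 = 858151.64462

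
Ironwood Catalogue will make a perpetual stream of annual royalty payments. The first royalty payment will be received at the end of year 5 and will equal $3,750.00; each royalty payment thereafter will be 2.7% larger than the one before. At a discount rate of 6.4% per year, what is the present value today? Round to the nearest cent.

Value at end of year 4: C₁ / (r − g) = $3,750.00 / (0.064 − 0.027) = $101,351.3514
Discount to today: PV = $101,351.3514 / (1 + 0.064)^4 = $101,351.3514 / 1.281641 = $79,079.34

$79079.34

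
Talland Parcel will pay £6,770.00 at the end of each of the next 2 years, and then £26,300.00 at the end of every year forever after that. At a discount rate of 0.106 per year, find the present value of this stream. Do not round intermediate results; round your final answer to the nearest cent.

PV of 2-year annuity: £6,770.00 × [1 − (1+0.106)^−2] / 0.106 = 11655.65762
Perpetuity value at year 2: £26,300.00 / 0.106 = 248113.20755
PV of perpetuity: 248113.20755 / (1+0.106)^2 = 202833.47412
Total PV = 11655.65762 + 202833.47412 = 214489.13174

£214489.13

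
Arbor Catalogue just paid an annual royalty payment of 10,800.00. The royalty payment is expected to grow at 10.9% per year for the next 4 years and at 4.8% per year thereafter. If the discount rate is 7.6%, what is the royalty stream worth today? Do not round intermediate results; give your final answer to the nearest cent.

D_1 = 11977.20000
D_2 = 13282.71480
D_3 = 14730.53071
D_4 = 16336.15856
Terminal value at year 4: TV = D_4×(1+g_2)/(r−g_2) = 17120.29417/0.028 = 611439.07757
P_0 = D_1/(1+r)^1 + D_2/(1+r)^2 + D_3/(1+r)^3 + D_4/(1+r)^4 + TV/(1+r)^4
    = 11131.22677 + 11472.61197 + 11824.46717 + 12187.11347 + 456146.24707 = 502761.66645

502761.67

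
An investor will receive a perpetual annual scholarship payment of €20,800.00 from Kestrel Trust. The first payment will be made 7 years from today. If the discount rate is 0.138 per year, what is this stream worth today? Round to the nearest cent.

Value at end of year 6: C / r = €20,800.00 / 0.138 = €150,724.6377
Discount to today: PV = €150,724.6377 / (1 + 0.138)^6 = €150,724.6377 / 2.171969 = €69,395.40

€69395.40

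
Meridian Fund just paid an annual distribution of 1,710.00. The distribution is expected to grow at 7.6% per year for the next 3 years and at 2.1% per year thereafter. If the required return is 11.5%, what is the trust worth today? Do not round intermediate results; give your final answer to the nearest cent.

D_1 = 1839.96000
D_2 = 1979.79696
D_3 = 2130.26153
Terminal value at year 3: TV = D_3×(1+g_2)/(r−g_2) = 2174.99702/0.094 = 23138.26618
P_0 = D_1/(1+r)^1 + D_2/(1+r)^2 + D_3/(1+r)^3 + TV/(1+r)^3
    = 1650.18834 + 1592.46875 + 1536.76805 + 16691.91678 = 21471.34191

21471.34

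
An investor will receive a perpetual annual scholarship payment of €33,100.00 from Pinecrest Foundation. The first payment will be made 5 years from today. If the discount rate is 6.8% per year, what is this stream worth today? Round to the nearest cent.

€374139.94

Value at end of year 4: C / r = €33,100.00 / 0.068 = €486,764.7059
Discount to today: PV = €486,764.7059 / (1 + 0.068)^4 = €486,764.7059 / 1.301023 = €374,139.94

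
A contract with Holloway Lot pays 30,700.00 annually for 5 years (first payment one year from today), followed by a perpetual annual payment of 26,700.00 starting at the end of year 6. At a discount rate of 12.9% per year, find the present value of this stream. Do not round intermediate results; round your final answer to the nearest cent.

221080.06

PV of 5-year annuity: 30,700.00 × [1 − (1+0.129)^−5] / 0.129 = 108242.98392
Perpetuity value at year 5: 26,700.00 / 0.129 = 206976.74419
PV of perpetuity: 206976.74419 / (1+0.129)^5 = 112837.08065
Total PV = 108242.98392 + 112837.08065 = 221080.06457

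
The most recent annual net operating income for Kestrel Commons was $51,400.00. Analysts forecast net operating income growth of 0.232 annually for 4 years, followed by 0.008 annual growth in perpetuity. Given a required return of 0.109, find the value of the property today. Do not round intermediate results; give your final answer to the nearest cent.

$1050591.32

D_1 = 63324.80000
D_2 = 78016.15360
D_3 = 96115.90124
D_4 = 118414.79032
Terminal value at year 4: TV = D_4×(1+g_2)/(r−g_2) = 119362.10864/0.101 = 1181803.05588
P_0 = D_1/(1+r)^1 + D_2/(1+r)^2 + D_3/(1+r)^3 + D_4/(1+r)^4 + TV/(1+r)^4
    = 57100.81154 + 63433.90426 + 70469.40491 + 78285.21808 + 781301.97843 = 1050591.31721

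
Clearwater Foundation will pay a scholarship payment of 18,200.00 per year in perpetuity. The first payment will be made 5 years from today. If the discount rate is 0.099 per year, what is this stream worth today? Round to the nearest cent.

126021.73

Value at end of year 4: C / r = 18,200.00 / 0.099 = 183,838.3838
Discount to today: PV = 183,838.3838 / (1 + 0.099)^4 = 183,838.3838 / 1.458783 = 126,021.73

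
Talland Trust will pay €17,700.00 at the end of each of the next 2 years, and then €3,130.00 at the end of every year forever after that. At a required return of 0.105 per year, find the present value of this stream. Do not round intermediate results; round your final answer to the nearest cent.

PV of 2-year annuity: €17,700.00 × [1 − (1+0.105)^−2] / 0.105 = 30514.11724
Perpetuity value at year 2: €3,130.00 / 0.105 = 29809.52381
PV of perpetuity: 29809.52381 / (1+0.105)^2 = 24413.52455
Total PV = 30514.11724 + 24413.52455 = 54927.64178

€54927.64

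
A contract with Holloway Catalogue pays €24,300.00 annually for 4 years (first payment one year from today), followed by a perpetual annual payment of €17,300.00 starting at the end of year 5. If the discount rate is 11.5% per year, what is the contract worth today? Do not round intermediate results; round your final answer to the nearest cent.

PV of 4-year annuity: €24,300.00 × [1 − (1+0.115)^−4] / 0.115 = 74591.61532
Perpetuity value at year 4: €17,300.00 / 0.115 = 150434.78261
PV of perpetuity: 150434.78261 / (1+0.115)^4 = 97330.46388
Total PV = 74591.61532 + 97330.46388 = 171922.07920

€171922.08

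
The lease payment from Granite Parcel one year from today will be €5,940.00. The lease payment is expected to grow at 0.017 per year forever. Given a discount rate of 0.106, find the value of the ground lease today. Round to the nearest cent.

Growing perpetuity: P = D₁ / (r − g) = €5,940.0000 / (0.106 − 0.017) = €66,741.57

€66741.57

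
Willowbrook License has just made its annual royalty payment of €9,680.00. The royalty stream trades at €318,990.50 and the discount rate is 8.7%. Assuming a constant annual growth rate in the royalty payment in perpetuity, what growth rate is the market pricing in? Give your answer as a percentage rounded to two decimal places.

5.50%

P = D₀(1+g)/(r−g) ⇒ P(r−g) = D₀(1+g) ⇒ g(P+D₀) = P·r − D₀
g = (P·r − D₀)/(P + D₀) = (€318,990.50×0.087 − €9,680.00) / (€318,990.50 + €9,680.00) = 0.054986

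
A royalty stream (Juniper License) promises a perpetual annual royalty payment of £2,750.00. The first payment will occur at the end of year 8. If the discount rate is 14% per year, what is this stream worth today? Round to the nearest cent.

£7850.02

Value at end of year 7: C / r = £2,750.00 / 0.14 = £19,642.8571
Discount to today: PV = £19,642.8571 / (1 + 0.14)^7 = £19,642.8571 / 2.502269 = £7,850.02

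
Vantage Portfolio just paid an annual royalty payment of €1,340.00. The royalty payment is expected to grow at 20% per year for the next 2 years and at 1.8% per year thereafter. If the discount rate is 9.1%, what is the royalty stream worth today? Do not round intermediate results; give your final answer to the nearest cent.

D_1 = 1608.00000
D_2 = 1929.60000
Terminal value at year 2: TV = D_2×(1+g_2)/(r−g_2) = 1964.33280/0.073 = 26908.66849
P_0 = D_1/(1+r)^1 + D_2/(1+r)^2 + TV/(1+r)^2
    = 1473.87718 + 1621.12980 + 22606.98818 = 25701.99515

€25702.00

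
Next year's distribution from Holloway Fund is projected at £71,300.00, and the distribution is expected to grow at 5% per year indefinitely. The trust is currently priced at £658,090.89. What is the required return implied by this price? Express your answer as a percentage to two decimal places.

P = D₁/(r − g) ⇒ r = D₁/P + g = £71,300.0000/£658,090.89 + 0.05 = 0.108344 + 0.05 = 0.158344

15.83%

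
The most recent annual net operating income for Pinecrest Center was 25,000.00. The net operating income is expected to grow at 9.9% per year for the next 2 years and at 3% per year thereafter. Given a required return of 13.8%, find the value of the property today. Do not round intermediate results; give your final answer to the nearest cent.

D_1 = 27475.00000
D_2 = 30195.02500
Terminal value at year 2: TV = D_2×(1+g_2)/(r−g_2) = 31100.87575/0.108 = 287971.07176
P_0 = D_1/(1+r)^1 + D_2/(1+r)^2 + TV/(1+r)^2
    = 24143.23374 + 23315.82942 + 222363.92876 = 269822.99193

269822.99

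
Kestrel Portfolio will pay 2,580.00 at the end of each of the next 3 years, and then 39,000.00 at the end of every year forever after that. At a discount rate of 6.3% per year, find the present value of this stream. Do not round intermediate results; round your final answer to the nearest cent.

PV of 3-year annuity: 2,580.00 × [1 − (1+0.063)^−3] / 0.063 = 6858.27057
Perpetuity value at year 3: 39,000.00 / 0.063 = 619047.61905
PV of perpetuity: 619047.61905 / (1+0.063)^3 = 515376.08724
Total PV = 6858.27057 + 515376.08724 = 522234.35781

522234.36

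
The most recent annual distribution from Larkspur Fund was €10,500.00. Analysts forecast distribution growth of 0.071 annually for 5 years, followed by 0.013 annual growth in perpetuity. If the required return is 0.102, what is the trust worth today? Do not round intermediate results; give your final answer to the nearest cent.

D_1 = 11245.50000
D_2 = 12043.93050
D_3 = 12899.04957
D_4 = 13814.88208
D_5 = 14795.73871
Terminal value at year 5: TV = D_5×(1+g_2)/(r−g_2) = 14988.08332/0.089 = 168405.43052
P_0 = D_1/(1+r)^1 + D_2/(1+r)^2 + D_3/(1+r)^3 + D_4/(1+r)^4 + D_5/(1+r)^5 + TV/(1+r)^5
    = 10204.62795 + 9917.56491 + 9638.57715 + 9367.43750 + 9103.92520 + 103621.08117 = 151853.21389

€151853.21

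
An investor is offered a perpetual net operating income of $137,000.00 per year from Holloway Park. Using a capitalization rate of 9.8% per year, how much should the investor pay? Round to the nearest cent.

$1397959.18

Level perpetuity: PV = C / r = $137,000.00 / 0.098 = $1,397,959.18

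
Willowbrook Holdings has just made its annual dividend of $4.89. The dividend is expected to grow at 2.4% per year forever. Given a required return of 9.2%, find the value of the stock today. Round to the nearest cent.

$73.64

D₁ = D₀ × (1 + g) = $4.89 × 1.024 = $5.0074
Growing perpetuity: P = D₁ / (r − g) = $5.0074 / (0.092 − 0.024) = $73.64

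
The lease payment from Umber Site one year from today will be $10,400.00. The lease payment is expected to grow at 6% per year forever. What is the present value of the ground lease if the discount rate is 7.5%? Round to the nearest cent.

$693333.33

Growing perpetuity: P = D₁ / (r − g) = $10,400.0000 / (0.075 − 0.06) = $693,333.33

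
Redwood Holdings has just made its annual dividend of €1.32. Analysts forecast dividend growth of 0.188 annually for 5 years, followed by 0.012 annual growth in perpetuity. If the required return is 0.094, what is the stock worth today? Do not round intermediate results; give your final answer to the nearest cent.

€33.11

D_1 = 1.56816
D_2 = 1.86297
D_3 = 2.21321
D_4 = 2.62930
D_5 = 3.12361
Terminal value at year 5: TV = D_5×(1+g_2)/(r−g_2) = 3.16109/0.082 = 38.54986
P_0 = D_1/(1+r)^1 + D_2/(1+r)^2 + D_3/(1+r)^3 + D_4/(1+r)^4 + D_5/(1+r)^5 + TV/(1+r)^5
    = 1.43342 + 1.55658 + 1.69033 + 1.83557 + 1.99329 + 24.60006 = 33.10924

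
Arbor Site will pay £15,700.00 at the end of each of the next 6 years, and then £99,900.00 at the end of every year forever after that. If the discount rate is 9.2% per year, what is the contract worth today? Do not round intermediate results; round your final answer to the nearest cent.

£710396.93

PV of 6-year annuity: £15,700.00 × [1 − (1+0.092)^−6] / 0.092 = 70010.93026
Perpetuity value at year 6: £99,900.00 / 0.092 = 1085869.56522
PV of perpetuity: 1085869.56522 / (1+0.092)^6 = 640386.00263
Total PV = 70010.93026 + 640386.00263 = 710396.93289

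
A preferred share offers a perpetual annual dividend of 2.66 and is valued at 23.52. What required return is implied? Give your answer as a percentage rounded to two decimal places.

11.31%

P = C/r ⇒ r = C/P = 2.66/23.52 = 0.113095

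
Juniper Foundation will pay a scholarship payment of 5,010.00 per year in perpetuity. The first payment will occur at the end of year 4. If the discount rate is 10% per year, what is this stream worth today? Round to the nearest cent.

37640.87

Value at end of year 3: C / r = 5,010.00 / 0.1 = 50,100.0000
Discount to today: PV = 50,100.0000 / (1 + 0.1)^3 = 50,100.0000 / 1.331000 = 37,640.87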